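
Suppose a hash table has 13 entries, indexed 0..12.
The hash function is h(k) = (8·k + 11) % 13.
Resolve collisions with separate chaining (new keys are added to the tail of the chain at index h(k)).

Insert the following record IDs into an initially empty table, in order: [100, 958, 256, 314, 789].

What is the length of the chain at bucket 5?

4

100 -> bucket 5
958 -> bucket 5 (collision)
256 -> bucket 5 (collision)
314 -> bucket 1
789 -> bucket 5 (collision)
Final buckets:
0: —
1: 314
2: —
3: —
4: —
5: 100 -> 958 -> 256 -> 789
6: —
7: —
8: —
9: —
10: —
11: —
12: —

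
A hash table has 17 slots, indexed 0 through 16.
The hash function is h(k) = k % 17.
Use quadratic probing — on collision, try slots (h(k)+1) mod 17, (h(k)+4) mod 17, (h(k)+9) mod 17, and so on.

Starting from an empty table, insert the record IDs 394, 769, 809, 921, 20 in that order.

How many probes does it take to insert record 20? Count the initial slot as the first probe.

394: h=3 -> slot 3
769: h=4 -> slot 4
809: h=10 -> slot 10
921: h=3, probe 3,4,7 -> slot 7
20: h=3, probe 3,4,7,12 -> slot 12
Table: [—, —, —, 394, 769, —, —, 921, —, —, 809, —, 20, —, —, —, —]

4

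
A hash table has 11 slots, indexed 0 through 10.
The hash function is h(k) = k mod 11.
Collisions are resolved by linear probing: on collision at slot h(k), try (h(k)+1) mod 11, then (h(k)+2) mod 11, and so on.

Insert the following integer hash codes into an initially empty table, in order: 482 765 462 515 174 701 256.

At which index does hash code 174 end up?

482: h=9 -> slot 9
765: h=6 -> slot 6
462: h=0 -> slot 0
515: h=9, probe 9,10 -> slot 10
174: h=9, probe 9,10,0,1 -> slot 1
701: h=8 -> slot 8
256: h=3 -> slot 3
Table: [462, 174, -, 256, -, -, 765, -, 701, 482, 515]

1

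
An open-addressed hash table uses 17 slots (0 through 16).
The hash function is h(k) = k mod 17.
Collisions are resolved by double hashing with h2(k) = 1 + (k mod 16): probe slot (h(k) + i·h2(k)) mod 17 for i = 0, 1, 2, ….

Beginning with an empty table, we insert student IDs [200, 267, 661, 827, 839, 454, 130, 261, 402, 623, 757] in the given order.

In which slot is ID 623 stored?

200 hashes to 13; slot 13 is free -> place at 13.
267 hashes to 12; slot 12 is free -> place at 12.
661 hashes to 15; slot 15 is free -> place at 15.
827 hashes to 11; slot 11 is free -> place at 11.
839 hashes to 6; slot 6 is free -> place at 6.
454 hashes to 12, h2=7; 12 taken -> place at 2.
130 hashes to 11, h2=3; 11 taken -> place at 14.
261 hashes to 6, h2=6; 6,12 taken -> place at 1.
402 hashes to 11, h2=3; 11,14 taken -> place at 0.
623 hashes to 11, h2=16; 11 taken -> place at 10.
757 hashes to 9; slot 9 is free -> place at 9.
Table: [402, 261, 454, -, -, -, 839, -, -, 757, 623, 827, 267, 200, 130, 661, -]

10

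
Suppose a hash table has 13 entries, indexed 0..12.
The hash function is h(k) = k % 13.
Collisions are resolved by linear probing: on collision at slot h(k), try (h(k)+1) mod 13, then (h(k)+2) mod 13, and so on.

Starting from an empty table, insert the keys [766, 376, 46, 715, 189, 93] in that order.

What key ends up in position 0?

Insert 766: h=12, slot 12 empty → index 12.
Insert 376: h=12, slot 12 occupied → index 0.
Insert 46: h=7, slot 7 empty → index 7.
Insert 715: h=0, slot 0 occupied → index 1.
Insert 189: h=7, slot 7 occupied → index 8.
Insert 93: h=2, slot 2 empty → index 2.
Table: [376, 715, 93, ., ., ., ., 46, 189, ., ., ., 766]

376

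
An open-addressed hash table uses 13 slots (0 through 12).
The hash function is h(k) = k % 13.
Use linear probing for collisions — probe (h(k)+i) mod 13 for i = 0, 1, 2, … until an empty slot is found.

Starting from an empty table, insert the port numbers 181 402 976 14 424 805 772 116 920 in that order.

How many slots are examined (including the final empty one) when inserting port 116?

6

181 hashes to 12; slot 12 is free → place at 12.
402 hashes to 12; 12 taken → place at 0.
976 hashes to 1; slot 1 is free → place at 1.
14 hashes to 1; 1 taken → place at 2.
424 hashes to 8; slot 8 is free → place at 8.
805 hashes to 12; 12,0,1,2 taken → place at 3.
772 hashes to 5; slot 5 is free → place at 5.
116 hashes to 12; 12,0,1,2,3 taken → place at 4.
920 hashes to 10; slot 10 is free → place at 10.
Table: [402, 976, 14, 805, 116, 772, —, —, 424, —, 920, —, 181]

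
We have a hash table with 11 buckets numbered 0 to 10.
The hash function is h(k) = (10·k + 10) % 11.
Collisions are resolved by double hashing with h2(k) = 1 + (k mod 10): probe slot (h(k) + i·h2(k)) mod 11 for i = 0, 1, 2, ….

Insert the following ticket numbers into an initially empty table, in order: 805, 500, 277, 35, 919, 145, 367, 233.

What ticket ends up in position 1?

805 hashes to 8; slot 8 is free => place at 8.
500 hashes to 5; slot 5 is free => place at 5.
277 hashes to 8, h2=8; 8,5 taken => place at 2.
35 hashes to 8, h2=6; 8 taken => place at 3.
919 hashes to 4; slot 4 is free => place at 4.
145 hashes to 8, h2=6; 8,3 taken => place at 9.
367 hashes to 6; slot 6 is free => place at 6.
233 hashes to 8, h2=4; 8 taken => place at 1.
Table: [., 233, 277, 35, 919, 500, 367, ., 805, 145, .]

233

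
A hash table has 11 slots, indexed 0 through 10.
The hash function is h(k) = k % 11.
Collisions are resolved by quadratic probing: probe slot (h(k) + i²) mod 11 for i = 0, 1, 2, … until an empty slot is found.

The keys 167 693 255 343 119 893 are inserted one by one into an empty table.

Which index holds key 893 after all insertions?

7

Insert 167: h=2, slot 2 empty => index 2.
Insert 693: h=0, slot 0 empty => index 0.
Insert 255: h=2, slot 2 occupied => index 3.
Insert 343: h=2, slots 2,3 occupied => index 6.
Insert 119: h=9, slot 9 empty => index 9.
Insert 893: h=2, slots 2,3,6,0 occupied => index 7.
Table: [693, —, 167, 255, —, —, 343, 893, —, 119, —]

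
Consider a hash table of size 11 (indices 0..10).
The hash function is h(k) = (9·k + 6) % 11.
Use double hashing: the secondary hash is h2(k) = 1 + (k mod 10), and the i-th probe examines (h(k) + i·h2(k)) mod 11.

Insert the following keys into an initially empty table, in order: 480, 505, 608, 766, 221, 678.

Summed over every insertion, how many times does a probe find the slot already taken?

Insert 480: h=3, slot 3 empty → index 3.
Insert 505: h=8, slot 8 empty → index 8.
Insert 608: h=0, slot 0 empty → index 0.
Insert 766: h=3, h2=7, slot 3 occupied → index 10.
Insert 221: h=4, slot 4 empty → index 4.
Insert 678: h=3, h2=9, slot 3 occupied → index 1.
Table: [608, 678, _, 480, 221, _, _, _, 505, _, 766]

2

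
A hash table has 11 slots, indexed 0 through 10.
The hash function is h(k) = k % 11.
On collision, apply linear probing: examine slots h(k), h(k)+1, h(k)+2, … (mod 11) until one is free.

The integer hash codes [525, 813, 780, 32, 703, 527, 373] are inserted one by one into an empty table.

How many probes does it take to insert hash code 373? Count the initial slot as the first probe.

6

525: h=8 → slot 8
813: h=10 → slot 10
780: h=10, probe 10,0 → slot 0
32: h=10, probe 10,0,1 → slot 1
703: h=10, probe 10,0,1,2 → slot 2
527: h=10, probe 10,0,1,2,3 → slot 3
373: h=10, probe 10,0,1,2,3,4 → slot 4
Table: [780, 32, 703, 527, 373, —, —, —, 525, —, 813]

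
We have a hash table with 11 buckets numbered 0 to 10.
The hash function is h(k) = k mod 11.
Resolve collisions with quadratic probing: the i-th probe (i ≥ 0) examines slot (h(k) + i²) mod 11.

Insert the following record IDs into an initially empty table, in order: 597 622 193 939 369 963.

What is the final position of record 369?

10

597: h=3 -> slot 3
622: h=6 -> slot 6
193: h=6, probe 6,7 -> slot 7
939: h=4 -> slot 4
369: h=6, probe 6,7,10 -> slot 10
963: h=6, probe 6,7,10,4,0 -> slot 0
Table: [963, —, —, 597, 939, —, 622, 193, —, —, 369]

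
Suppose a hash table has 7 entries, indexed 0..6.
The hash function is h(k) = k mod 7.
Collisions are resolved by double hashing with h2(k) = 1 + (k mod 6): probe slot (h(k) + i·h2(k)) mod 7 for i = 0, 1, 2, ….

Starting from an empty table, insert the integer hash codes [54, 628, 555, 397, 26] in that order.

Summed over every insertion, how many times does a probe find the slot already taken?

3

Insert 54: h=5, slot 5 empty → index 5.
Insert 628: h=5, h2=5, slot 5 occupied → index 3.
Insert 555: h=2, slot 2 empty → index 2.
Insert 397: h=5, h2=2, slot 5 occupied → index 0.
Insert 26: h=5, h2=3, slot 5 occupied → index 1.
Table: [397, 26, 555, 628, -, 54, -]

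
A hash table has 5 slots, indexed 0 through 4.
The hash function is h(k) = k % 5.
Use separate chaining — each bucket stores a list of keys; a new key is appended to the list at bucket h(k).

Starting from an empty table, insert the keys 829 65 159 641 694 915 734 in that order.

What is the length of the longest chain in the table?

4

829 -> bucket 4
65 -> bucket 0
159 -> bucket 4 (collision)
641 -> bucket 1
694 -> bucket 4 (collision)
915 -> bucket 0 (collision)
734 -> bucket 4 (collision)
Final buckets:
0: 65 -> 915
1: 641
2: —
3: —
4: 829 -> 159 -> 694 -> 734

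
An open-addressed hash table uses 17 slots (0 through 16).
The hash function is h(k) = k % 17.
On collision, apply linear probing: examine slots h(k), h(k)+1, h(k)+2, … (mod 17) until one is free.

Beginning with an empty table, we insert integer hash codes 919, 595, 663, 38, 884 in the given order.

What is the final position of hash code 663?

2

919: h=1 → slot 1
595: h=0 → slot 0
663: h=0, probe 0,1,2 → slot 2
38: h=4 → slot 4
884: h=0, probe 0,1,2,3 → slot 3
Table: [595, 919, 663, 884, 38, ., ., ., ., ., ., ., ., ., ., ., .]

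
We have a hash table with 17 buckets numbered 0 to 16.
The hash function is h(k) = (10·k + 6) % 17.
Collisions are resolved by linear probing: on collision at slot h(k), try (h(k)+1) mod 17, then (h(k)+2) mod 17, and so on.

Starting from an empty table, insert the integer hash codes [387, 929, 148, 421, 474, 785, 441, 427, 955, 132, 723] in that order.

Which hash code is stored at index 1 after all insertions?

421

387: h=0 => slot 0
929: h=14 => slot 14
148: h=7 => slot 7
421: h=0, probe 0,1 => slot 1
474: h=3 => slot 3
785: h=2 => slot 2
441: h=13 => slot 13
427: h=9 => slot 9
955: h=2, probe 2,3,4 => slot 4
132: h=0, probe 0,1,2,3,4,5 => slot 5
723: h=11 => slot 11
Table: [387, 421, 785, 474, 955, 132, ∅, 148, ∅, 427, ∅, 723, ∅, 441, 929, ∅, ∅]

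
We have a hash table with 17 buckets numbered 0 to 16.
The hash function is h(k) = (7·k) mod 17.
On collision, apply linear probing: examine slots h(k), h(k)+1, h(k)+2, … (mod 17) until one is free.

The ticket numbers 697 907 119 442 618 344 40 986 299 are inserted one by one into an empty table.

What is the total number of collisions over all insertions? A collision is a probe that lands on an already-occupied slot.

11

697 hashes to 0; slot 0 is free -> place at 0.
907 hashes to 8; slot 8 is free -> place at 8.
119 hashes to 0; 0 taken -> place at 1.
442 hashes to 0; 0,1 taken -> place at 2.
618 hashes to 8; 8 taken -> place at 9.
344 hashes to 11; slot 11 is free -> place at 11.
40 hashes to 8; 8,9 taken -> place at 10.
986 hashes to 0; 0,1,2 taken -> place at 3.
299 hashes to 2; 2,3 taken -> place at 4.
Table: [697, 119, 442, 986, 299, -, -, -, 907, 618, 40, 344, -, -, -, -, -]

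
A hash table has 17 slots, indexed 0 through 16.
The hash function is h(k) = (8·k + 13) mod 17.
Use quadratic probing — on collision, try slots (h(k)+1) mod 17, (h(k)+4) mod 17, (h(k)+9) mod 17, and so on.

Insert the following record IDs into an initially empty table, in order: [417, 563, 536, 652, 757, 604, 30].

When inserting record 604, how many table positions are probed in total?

Insert 417: h=0, slot 0 empty -> index 0.
Insert 563: h=12, slot 12 empty -> index 12.
Insert 536: h=0, slot 0 occupied -> index 1.
Insert 652: h=10, slot 10 empty -> index 10.
Insert 757: h=0, slots 0,1 occupied -> index 4.
Insert 604: h=0, slots 0,1,4 occupied -> index 9.
Insert 30: h=15, slot 15 empty -> index 15.
Table: [417, 536, -, -, 757, -, -, -, -, 604, 652, -, 563, -, -, 30, -]

4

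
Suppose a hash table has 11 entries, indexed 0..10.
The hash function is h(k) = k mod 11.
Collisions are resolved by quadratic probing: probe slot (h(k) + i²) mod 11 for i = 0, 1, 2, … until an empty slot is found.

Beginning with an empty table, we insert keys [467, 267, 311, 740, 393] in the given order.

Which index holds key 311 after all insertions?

4

Insert 467: h=5, slot 5 empty => index 5.
Insert 267: h=3, slot 3 empty => index 3.
Insert 311: h=3, slot 3 occupied => index 4.
Insert 740: h=3, slots 3,4 occupied => index 7.
Insert 393: h=8, slot 8 empty => index 8.
Table: [-, -, -, 267, 311, 467, -, 740, 393, -, -]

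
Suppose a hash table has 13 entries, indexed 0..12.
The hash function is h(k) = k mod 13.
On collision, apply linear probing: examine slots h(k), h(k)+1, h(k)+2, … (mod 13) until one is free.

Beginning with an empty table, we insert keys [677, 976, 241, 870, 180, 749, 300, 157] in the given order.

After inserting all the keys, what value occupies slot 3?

300

677: h=1 → slot 1
976: h=1, probe 1,2 → slot 2
241: h=7 → slot 7
870: h=12 → slot 12
180: h=11 → slot 11
749: h=8 → slot 8
300: h=1, probe 1,2,3 → slot 3
157: h=1, probe 1,2,3,4 → slot 4
Table: [—, 677, 976, 300, 157, —, —, 241, 749, —, —, 180, 870]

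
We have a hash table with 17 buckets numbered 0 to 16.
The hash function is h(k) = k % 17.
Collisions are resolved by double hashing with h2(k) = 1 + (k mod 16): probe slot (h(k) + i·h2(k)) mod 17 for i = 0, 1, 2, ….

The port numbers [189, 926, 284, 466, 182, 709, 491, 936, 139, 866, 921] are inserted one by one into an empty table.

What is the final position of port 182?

189: h=2 => slot 2
926: h=8 => slot 8
284: h=12 => slot 12
466: h=7 => slot 7
182: h=12, h2=7, probe 12,2,9 => slot 9
709: h=12, h2=6, probe 12,1 => slot 1
491: h=15 => slot 15
936: h=1, h2=9, probe 1,10 => slot 10
139: h=3 => slot 3
866: h=16 => slot 16
921: h=3, h2=10, probe 3,13 => slot 13
Table: [-, 709, 189, 139, -, -, -, 466, 926, 182, 936, -, 284, 921, -, 491, 866]

9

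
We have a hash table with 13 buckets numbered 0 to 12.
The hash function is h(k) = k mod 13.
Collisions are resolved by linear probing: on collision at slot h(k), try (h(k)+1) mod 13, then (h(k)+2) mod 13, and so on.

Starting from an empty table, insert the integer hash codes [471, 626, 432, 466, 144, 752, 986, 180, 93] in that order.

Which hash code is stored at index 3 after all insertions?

471

471 hashes to 3; slot 3 is free -> place at 3.
626 hashes to 2; slot 2 is free -> place at 2.
432 hashes to 3; 3 taken -> place at 4.
466 hashes to 11; slot 11 is free -> place at 11.
144 hashes to 1; slot 1 is free -> place at 1.
752 hashes to 11; 11 taken -> place at 12.
986 hashes to 11; 11,12 taken -> place at 0.
180 hashes to 11; 11,12,0,1,2,3,4 taken -> place at 5.
93 hashes to 2; 2,3,4,5 taken -> place at 6.
Table: [986, 144, 626, 471, 432, 180, 93, ∅, ∅, ∅, ∅, 466, 752]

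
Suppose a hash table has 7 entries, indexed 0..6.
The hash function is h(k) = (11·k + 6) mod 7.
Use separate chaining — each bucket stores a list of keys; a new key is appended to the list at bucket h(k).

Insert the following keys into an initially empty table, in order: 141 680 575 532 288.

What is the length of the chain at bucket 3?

141 -> bucket 3
680 -> bucket 3 (collision)
575 -> bucket 3 (collision)
532 -> bucket 6
288 -> bucket 3 (collision)
Final buckets:
0: ∅
1: ∅
2: ∅
3: 141 -> 680 -> 575 -> 288
4: ∅
5: ∅
6: 532

4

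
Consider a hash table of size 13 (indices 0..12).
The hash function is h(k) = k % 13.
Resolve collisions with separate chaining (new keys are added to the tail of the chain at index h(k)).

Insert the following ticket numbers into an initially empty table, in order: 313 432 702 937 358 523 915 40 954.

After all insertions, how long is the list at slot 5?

2

Insert 313: h=1, bucket 1 empty → new chain.
Insert 432: h=3, bucket 3 empty → new chain.
Insert 702: h=0, bucket 0 empty → new chain.
Insert 937: h=1, bucket 1 nonempty → append to chain.
Insert 358: h=7, bucket 7 empty → new chain.
Insert 523: h=3, bucket 3 nonempty → append to chain.
Insert 915: h=5, bucket 5 empty → new chain.
Insert 40: h=1, bucket 1 nonempty → append to chain.
Insert 954: h=5, bucket 5 nonempty → append to chain.
Final buckets:
0: 702
1: 313 -> 937 -> 40
2: _
3: 432 -> 523
4: _
5: 915 -> 954
6: _
7: 358
8: _
9: _
10: _
11: _
12: _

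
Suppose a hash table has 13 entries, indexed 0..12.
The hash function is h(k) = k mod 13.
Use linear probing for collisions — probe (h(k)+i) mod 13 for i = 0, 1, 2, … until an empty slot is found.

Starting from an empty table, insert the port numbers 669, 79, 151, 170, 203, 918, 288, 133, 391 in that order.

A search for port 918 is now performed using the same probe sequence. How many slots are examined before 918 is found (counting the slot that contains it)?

3

669: h=6 → slot 6
79: h=1 → slot 1
151: h=8 → slot 8
170: h=1, probe 1,2 → slot 2
203: h=8, probe 8,9 → slot 9
918: h=8, probe 8,9,10 → slot 10
288: h=2, probe 2,3 → slot 3
133: h=3, probe 3,4 → slot 4
391: h=1, probe 1,2,3,4,5 → slot 5
Table: [∅, 79, 170, 288, 133, 391, 669, ∅, 151, 203, 918, ∅, ∅]
Lookup 918: h=8, probe 8,9,10 → found at 10.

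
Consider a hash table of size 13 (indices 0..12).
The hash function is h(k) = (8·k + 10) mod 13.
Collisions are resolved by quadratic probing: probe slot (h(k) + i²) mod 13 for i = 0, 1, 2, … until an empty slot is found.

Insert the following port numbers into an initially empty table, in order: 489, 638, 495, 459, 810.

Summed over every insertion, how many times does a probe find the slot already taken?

489 hashes to 9; slot 9 is free => place at 9.
638 hashes to 5; slot 5 is free => place at 5.
495 hashes to 5; 5 taken => place at 6.
459 hashes to 3; slot 3 is free => place at 3.
810 hashes to 3; 3 taken => place at 4.
Table: [_, _, _, 459, 810, 638, 495, _, _, 489, _, _, _]

2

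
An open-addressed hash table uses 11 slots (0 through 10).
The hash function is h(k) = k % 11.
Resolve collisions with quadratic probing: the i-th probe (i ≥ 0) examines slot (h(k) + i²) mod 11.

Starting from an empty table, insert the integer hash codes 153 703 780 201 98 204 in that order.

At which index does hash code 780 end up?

153 hashes to 10; slot 10 is free → place at 10.
703 hashes to 10; 10 taken → place at 0.
780 hashes to 10; 10,0 taken → place at 3.
201 hashes to 3; 3 taken → place at 4.
98 hashes to 10; 10,0,3 taken → place at 8.
204 hashes to 6; slot 6 is free → place at 6.
Table: [703, _, _, 780, 201, _, 204, _, 98, _, 153]

3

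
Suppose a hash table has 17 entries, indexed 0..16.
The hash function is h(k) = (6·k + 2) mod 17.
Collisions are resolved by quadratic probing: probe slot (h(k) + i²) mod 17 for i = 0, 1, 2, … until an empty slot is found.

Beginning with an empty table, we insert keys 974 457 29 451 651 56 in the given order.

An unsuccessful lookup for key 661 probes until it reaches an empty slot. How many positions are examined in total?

2

974 hashes to 15; slot 15 is free → place at 15.
457 hashes to 7; slot 7 is free → place at 7.
29 hashes to 6; slot 6 is free → place at 6.
451 hashes to 5; slot 5 is free → place at 5.
651 hashes to 15; 15 taken → place at 16.
56 hashes to 15; 15,16 taken → place at 2.
Table: [∅, ∅, 56, ∅, ∅, 451, 29, 457, ∅, ∅, ∅, ∅, ∅, ∅, ∅, 974, 651]
Lookup 661: h=7, probe 7,8 → slot 8 empty, not found.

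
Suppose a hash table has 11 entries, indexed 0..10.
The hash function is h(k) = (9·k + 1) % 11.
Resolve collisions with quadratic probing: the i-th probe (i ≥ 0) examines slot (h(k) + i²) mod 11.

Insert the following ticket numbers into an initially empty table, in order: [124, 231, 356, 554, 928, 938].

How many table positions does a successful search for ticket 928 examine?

124: h=6 => slot 6
231: h=1 => slot 1
356: h=4 => slot 4
554: h=4, probe 4,5 => slot 5
928: h=4, probe 4,5,8 => slot 8
938: h=6, probe 6,7 => slot 7
Table: [., 231, ., ., 356, 554, 124, 938, 928, ., .]
Lookup 928: h=4, probe 4,5,8 → found at 8.

3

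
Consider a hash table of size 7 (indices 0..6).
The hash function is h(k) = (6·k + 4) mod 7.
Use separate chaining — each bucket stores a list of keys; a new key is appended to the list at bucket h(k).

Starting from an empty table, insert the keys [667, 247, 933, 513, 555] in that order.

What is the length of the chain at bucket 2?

667 → bucket 2
247 → bucket 2 (collision)
933 → bucket 2 (collision)
513 → bucket 2 (collision)
555 → bucket 2 (collision)
Final buckets:
0: _
1: _
2: 667 -> 247 -> 933 -> 513 -> 555
3: _
4: _
5: _
6: _

5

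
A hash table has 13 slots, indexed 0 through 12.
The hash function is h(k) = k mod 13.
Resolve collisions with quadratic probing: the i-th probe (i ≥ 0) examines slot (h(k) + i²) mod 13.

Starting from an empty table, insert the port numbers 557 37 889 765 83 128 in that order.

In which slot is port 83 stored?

6

557: h=11 -> slot 11
37: h=11, probe 11,12 -> slot 12
889: h=5 -> slot 5
765: h=11, probe 11,12,2 -> slot 2
83: h=5, probe 5,6 -> slot 6
128: h=11, probe 11,12,2,7 -> slot 7
Table: [_, _, 765, _, _, 889, 83, 128, _, _, _, 557, 37]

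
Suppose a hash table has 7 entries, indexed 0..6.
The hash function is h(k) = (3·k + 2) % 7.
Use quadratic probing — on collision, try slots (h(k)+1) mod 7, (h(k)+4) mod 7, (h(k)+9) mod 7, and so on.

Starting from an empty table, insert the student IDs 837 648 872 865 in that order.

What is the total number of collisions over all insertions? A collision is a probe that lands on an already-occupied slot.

6

837 hashes to 0; slot 0 is free => place at 0.
648 hashes to 0; 0 taken => place at 1.
872 hashes to 0; 0,1 taken => place at 4.
865 hashes to 0; 0,1,4 taken => place at 2.
Table: [837, 648, 865, _, 872, _, _]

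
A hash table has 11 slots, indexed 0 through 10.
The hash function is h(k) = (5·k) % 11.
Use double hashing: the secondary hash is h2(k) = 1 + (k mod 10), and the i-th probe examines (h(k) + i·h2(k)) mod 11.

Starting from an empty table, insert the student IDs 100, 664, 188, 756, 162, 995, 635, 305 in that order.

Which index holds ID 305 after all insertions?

8

100: h=5 -> slot 5
664: h=9 -> slot 9
188: h=5, h2=9, probe 5,3 -> slot 3
756: h=7 -> slot 7
162: h=7, h2=3, probe 7,10 -> slot 10
995: h=3, h2=6, probe 3,9,4 -> slot 4
635: h=7, h2=6, probe 7,2 -> slot 2
305: h=7, h2=6, probe 7,2,8 -> slot 8
Table: [_, _, 635, 188, 995, 100, _, 756, 305, 664, 162]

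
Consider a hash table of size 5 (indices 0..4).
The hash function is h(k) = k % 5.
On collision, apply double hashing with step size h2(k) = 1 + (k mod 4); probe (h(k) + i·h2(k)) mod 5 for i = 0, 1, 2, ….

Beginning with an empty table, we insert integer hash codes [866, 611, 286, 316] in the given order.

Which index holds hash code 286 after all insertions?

866: h=1 -> slot 1
611: h=1, h2=4, probe 1,0 -> slot 0
286: h=1, h2=3, probe 1,4 -> slot 4
316: h=1, h2=1, probe 1,2 -> slot 2
Table: [611, 866, 316, ∅, 286]

4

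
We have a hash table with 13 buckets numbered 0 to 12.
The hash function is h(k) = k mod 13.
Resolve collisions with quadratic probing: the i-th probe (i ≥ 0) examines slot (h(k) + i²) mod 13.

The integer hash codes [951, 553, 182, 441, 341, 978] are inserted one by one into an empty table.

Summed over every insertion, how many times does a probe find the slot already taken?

951 hashes to 2; slot 2 is free => place at 2.
553 hashes to 7; slot 7 is free => place at 7.
182 hashes to 0; slot 0 is free => place at 0.
441 hashes to 12; slot 12 is free => place at 12.
341 hashes to 3; slot 3 is free => place at 3.
978 hashes to 3; 3 taken => place at 4.
Table: [182, ∅, 951, 341, 978, ∅, ∅, 553, ∅, ∅, ∅, ∅, 441]

1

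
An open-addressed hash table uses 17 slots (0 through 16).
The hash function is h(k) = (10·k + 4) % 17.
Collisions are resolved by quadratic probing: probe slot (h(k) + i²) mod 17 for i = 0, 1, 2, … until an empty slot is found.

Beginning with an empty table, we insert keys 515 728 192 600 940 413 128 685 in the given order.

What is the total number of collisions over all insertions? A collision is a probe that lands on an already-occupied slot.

15

515: h=3 → slot 3
728: h=8 → slot 8
192: h=3, probe 3,4 → slot 4
600: h=3, probe 3,4,7 → slot 7
940: h=3, probe 3,4,7,12 → slot 12
413: h=3, probe 3,4,7,12,2 → slot 2
128: h=9 → slot 9
685: h=3, probe 3,4,7,12,2,11 → slot 11
Table: [_, _, 413, 515, 192, _, _, 600, 728, 128, _, 685, 940, _, _, _, _]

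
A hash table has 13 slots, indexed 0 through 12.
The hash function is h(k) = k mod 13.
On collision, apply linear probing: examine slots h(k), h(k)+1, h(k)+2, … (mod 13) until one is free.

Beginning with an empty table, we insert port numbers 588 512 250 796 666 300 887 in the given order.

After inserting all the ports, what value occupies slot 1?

300

588 hashes to 3; slot 3 is free → place at 3.
512 hashes to 5; slot 5 is free → place at 5.
250 hashes to 3; 3 taken → place at 4.
796 hashes to 3; 3,4,5 taken → place at 6.
666 hashes to 3; 3,4,5,6 taken → place at 7.
300 hashes to 1; slot 1 is free → place at 1.
887 hashes to 3; 3,4,5,6,7 taken → place at 8.
Table: [., 300, ., 588, 250, 512, 796, 666, 887, ., ., ., .]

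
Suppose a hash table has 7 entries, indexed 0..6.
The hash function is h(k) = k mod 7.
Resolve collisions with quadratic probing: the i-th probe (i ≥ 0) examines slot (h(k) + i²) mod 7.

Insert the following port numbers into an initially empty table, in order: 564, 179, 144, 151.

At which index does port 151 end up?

6

Insert 564: h=4, slot 4 empty -> index 4.
Insert 179: h=4, slot 4 occupied -> index 5.
Insert 144: h=4, slots 4,5 occupied -> index 1.
Insert 151: h=4, slots 4,5,1 occupied -> index 6.
Table: [—, 144, —, —, 564, 179, 151]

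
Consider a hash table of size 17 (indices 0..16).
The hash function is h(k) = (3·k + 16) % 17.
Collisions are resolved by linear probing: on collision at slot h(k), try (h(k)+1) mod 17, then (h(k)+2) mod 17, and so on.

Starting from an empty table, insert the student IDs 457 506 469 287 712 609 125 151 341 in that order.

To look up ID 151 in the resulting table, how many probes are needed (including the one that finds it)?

457: h=10 → slot 10
506: h=4 → slot 4
469: h=12 → slot 12
287: h=10, probe 10,11 → slot 11
712: h=10, probe 10,11,12,13 → slot 13
609: h=7 → slot 7
125: h=0 → slot 0
151: h=10, probe 10,11,12,13,14 → slot 14
341: h=2 → slot 2
Table: [125, ., 341, ., 506, ., ., 609, ., ., 457, 287, 469, 712, 151, ., .]
Lookup 151: h=10, probe 10,11,12,13,14 → found at 14.

5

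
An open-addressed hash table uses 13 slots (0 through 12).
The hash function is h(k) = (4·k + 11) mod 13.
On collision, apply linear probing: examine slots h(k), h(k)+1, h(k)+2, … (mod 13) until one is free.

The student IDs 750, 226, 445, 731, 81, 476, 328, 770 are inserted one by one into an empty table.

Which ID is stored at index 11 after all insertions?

731

Insert 750: h=8, slot 8 empty -> index 8.
Insert 226: h=5, slot 5 empty -> index 5.
Insert 445: h=10, slot 10 empty -> index 10.
Insert 731: h=10, slot 10 occupied -> index 11.
Insert 81: h=10, slots 10,11 occupied -> index 12.
Insert 476: h=4, slot 4 empty -> index 4.
Insert 328: h=10, slots 10,11,12 occupied -> index 0.
Insert 770: h=10, slots 10,11,12,0 occupied -> index 1.
Table: [328, 770, —, —, 476, 226, —, —, 750, —, 445, 731, 81]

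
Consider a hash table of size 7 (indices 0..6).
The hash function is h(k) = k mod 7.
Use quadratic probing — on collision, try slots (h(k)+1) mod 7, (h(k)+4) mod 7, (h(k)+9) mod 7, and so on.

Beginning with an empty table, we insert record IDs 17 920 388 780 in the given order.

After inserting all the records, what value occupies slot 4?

17 hashes to 3; slot 3 is free → place at 3.
920 hashes to 3; 3 taken → place at 4.
388 hashes to 3; 3,4 taken → place at 0.
780 hashes to 3; 3,4,0 taken → place at 5.
Table: [388, ., ., 17, 920, 780, .]

920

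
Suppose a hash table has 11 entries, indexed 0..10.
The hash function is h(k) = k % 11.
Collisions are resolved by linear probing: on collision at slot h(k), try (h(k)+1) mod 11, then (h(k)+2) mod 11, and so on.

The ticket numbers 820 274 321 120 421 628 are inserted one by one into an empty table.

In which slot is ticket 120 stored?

0

Insert 820: h=6, slot 6 empty -> index 6.
Insert 274: h=10, slot 10 empty -> index 10.
Insert 321: h=2, slot 2 empty -> index 2.
Insert 120: h=10, slot 10 occupied -> index 0.
Insert 421: h=3, slot 3 empty -> index 3.
Insert 628: h=1, slot 1 empty -> index 1.
Table: [120, 628, 321, 421, _, _, 820, _, _, _, 274]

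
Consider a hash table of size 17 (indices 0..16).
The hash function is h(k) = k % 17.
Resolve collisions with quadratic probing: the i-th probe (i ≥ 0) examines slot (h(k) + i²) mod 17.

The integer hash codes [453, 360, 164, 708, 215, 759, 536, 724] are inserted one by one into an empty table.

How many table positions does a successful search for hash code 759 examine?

6

Insert 453: h=11, slot 11 empty -> index 11.
Insert 360: h=3, slot 3 empty -> index 3.
Insert 164: h=11, slot 11 occupied -> index 12.
Insert 708: h=11, slots 11,12 occupied -> index 15.
Insert 215: h=11, slots 11,12,15,3 occupied -> index 10.
Insert 759: h=11, slots 11,12,15,3,10 occupied -> index 2.
Insert 536: h=9, slot 9 empty -> index 9.
Insert 724: h=10, slots 10,11 occupied -> index 14.
Table: [., ., 759, 360, ., ., ., ., ., 536, 215, 453, 164, ., 724, 708, .]
Lookup 759: h=11, probe 11,12,15,3,10,2 → found at 2.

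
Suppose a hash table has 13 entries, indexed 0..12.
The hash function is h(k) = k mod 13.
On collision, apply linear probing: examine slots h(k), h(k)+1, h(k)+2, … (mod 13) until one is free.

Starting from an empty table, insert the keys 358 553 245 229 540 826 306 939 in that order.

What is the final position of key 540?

Insert 358: h=7, slot 7 empty → index 7.
Insert 553: h=7, slot 7 occupied → index 8.
Insert 245: h=11, slot 11 empty → index 11.
Insert 229: h=8, slot 8 occupied → index 9.
Insert 540: h=7, slots 7,8,9 occupied → index 10.
Insert 826: h=7, slots 7,8,9,10,11 occupied → index 12.
Insert 306: h=7, slots 7,8,9,10,11,12 occupied → index 0.
Insert 939: h=3, slot 3 empty → index 3.
Table: [306, ∅, ∅, 939, ∅, ∅, ∅, 358, 553, 229, 540, 245, 826]

10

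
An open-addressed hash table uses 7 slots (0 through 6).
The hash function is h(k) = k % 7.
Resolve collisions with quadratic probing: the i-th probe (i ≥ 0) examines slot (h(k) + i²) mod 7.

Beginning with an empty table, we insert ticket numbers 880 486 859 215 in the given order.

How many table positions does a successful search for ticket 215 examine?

3

880 hashes to 5; slot 5 is free → place at 5.
486 hashes to 3; slot 3 is free → place at 3.
859 hashes to 5; 5 taken → place at 6.
215 hashes to 5; 5,6 taken → place at 2.
Table: [_, _, 215, 486, _, 880, 859]
Lookup 215: h=5, probe 5,6,2 → found at 2.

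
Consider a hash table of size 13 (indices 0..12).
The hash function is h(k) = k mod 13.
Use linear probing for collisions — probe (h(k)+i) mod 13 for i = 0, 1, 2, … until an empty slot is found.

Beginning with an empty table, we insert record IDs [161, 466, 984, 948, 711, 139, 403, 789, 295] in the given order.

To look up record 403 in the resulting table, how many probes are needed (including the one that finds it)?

2

161 hashes to 5; slot 5 is free => place at 5.
466 hashes to 11; slot 11 is free => place at 11.
984 hashes to 9; slot 9 is free => place at 9.
948 hashes to 12; slot 12 is free => place at 12.
711 hashes to 9; 9 taken => place at 10.
139 hashes to 9; 9,10,11,12 taken => place at 0.
403 hashes to 0; 0 taken => place at 1.
789 hashes to 9; 9,10,11,12,0,1 taken => place at 2.
295 hashes to 9; 9,10,11,12,0,1,2 taken => place at 3.
Table: [139, 403, 789, 295, ∅, 161, ∅, ∅, ∅, 984, 711, 466, 948]
Lookup 403: h=0, probe 0,1 → found at 1.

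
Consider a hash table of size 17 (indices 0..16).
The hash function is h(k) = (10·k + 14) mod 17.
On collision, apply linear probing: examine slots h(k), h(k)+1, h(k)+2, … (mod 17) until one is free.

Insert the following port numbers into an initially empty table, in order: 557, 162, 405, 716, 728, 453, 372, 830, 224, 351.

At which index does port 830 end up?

557 hashes to 8; slot 8 is free -> place at 8.
162 hashes to 2; slot 2 is free -> place at 2.
405 hashes to 1; slot 1 is free -> place at 1.
716 hashes to 0; slot 0 is free -> place at 0.
728 hashes to 1; 1,2 taken -> place at 3.
453 hashes to 5; slot 5 is free -> place at 5.
372 hashes to 11; slot 11 is free -> place at 11.
830 hashes to 1; 1,2,3 taken -> place at 4.
224 hashes to 10; slot 10 is free -> place at 10.
351 hashes to 5; 5 taken -> place at 6.
Table: [716, 405, 162, 728, 830, 453, 351, -, 557, -, 224, 372, -, -, -, -, -]

4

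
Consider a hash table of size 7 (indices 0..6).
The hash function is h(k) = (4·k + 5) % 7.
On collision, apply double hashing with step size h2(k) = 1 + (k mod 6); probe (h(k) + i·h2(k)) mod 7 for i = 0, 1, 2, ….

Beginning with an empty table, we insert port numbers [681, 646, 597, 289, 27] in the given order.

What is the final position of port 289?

1

681: h=6 => slot 6
646: h=6, h2=5, probe 6,4 => slot 4
597: h=6, h2=4, probe 6,3 => slot 3
289: h=6, h2=2, probe 6,1 => slot 1
27: h=1, h2=4, probe 1,5 => slot 5
Table: [_, 289, _, 597, 646, 27, 681]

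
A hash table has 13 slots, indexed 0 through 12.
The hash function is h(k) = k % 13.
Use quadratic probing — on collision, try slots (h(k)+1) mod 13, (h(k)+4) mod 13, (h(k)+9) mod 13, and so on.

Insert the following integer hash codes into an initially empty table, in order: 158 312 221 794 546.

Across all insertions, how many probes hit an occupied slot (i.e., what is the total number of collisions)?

5

158 hashes to 2; slot 2 is free => place at 2.
312 hashes to 0; slot 0 is free => place at 0.
221 hashes to 0; 0 taken => place at 1.
794 hashes to 1; 1,2 taken => place at 5.
546 hashes to 0; 0,1 taken => place at 4.
Table: [312, 221, 158, ., 546, 794, ., ., ., ., ., ., .]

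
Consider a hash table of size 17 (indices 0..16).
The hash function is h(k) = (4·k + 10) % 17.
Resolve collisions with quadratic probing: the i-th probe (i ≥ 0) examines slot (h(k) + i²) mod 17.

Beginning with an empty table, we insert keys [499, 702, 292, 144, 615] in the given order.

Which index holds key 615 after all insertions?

6

499: h=0 → slot 0
702: h=13 → slot 13
292: h=5 → slot 5
144: h=8 → slot 8
615: h=5, probe 5,6 → slot 6
Table: [499, ., ., ., ., 292, 615, ., 144, ., ., ., ., 702, ., ., .]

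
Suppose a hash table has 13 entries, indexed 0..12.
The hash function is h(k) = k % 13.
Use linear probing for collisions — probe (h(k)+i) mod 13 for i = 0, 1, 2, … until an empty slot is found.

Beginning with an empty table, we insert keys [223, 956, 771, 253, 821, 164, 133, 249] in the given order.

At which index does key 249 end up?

9

223: h=2 => slot 2
956: h=7 => slot 7
771: h=4 => slot 4
253: h=6 => slot 6
821: h=2, probe 2,3 => slot 3
164: h=8 => slot 8
133: h=3, probe 3,4,5 => slot 5
249: h=2, probe 2,3,4,5,6,7,8,9 => slot 9
Table: [-, -, 223, 821, 771, 133, 253, 956, 164, 249, -, -, -]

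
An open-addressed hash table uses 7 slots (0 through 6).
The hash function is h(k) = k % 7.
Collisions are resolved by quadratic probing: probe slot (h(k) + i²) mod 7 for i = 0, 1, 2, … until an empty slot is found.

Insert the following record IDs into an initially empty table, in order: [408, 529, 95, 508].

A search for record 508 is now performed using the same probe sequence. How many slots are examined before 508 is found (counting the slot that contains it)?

408: h=2 => slot 2
529: h=4 => slot 4
95: h=4, probe 4,5 => slot 5
508: h=4, probe 4,5,1 => slot 1
Table: [_, 508, 408, _, 529, 95, _]
Lookup 508: h=4, probe 4,5,1 → found at 1.

3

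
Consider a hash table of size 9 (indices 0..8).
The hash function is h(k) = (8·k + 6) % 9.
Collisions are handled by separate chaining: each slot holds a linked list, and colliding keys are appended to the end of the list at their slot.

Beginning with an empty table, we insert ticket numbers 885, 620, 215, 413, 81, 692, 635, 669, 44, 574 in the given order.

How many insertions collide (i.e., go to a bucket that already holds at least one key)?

5

Insert 885: h=3, bucket 3 empty → new chain.
Insert 620: h=7, bucket 7 empty → new chain.
Insert 215: h=7, bucket 7 nonempty → append to chain.
Insert 413: h=7, bucket 7 nonempty → append to chain.
Insert 81: h=6, bucket 6 empty → new chain.
Insert 692: h=7, bucket 7 nonempty → append to chain.
Insert 635: h=1, bucket 1 empty → new chain.
Insert 669: h=3, bucket 3 nonempty → append to chain.
Insert 44: h=7, bucket 7 nonempty → append to chain.
Insert 574: h=8, bucket 8 empty → new chain.
Final buckets:
0: ∅
1: 635
2: ∅
3: 885 -> 669
4: ∅
5: ∅
6: 81
7: 620 -> 215 -> 413 -> 692 -> 44
8: 574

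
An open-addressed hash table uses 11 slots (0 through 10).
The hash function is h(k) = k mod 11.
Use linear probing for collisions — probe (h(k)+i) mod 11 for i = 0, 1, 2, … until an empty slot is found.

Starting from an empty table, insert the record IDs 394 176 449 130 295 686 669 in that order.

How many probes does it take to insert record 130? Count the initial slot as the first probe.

394: h=9 → slot 9
176: h=0 → slot 0
449: h=9, probe 9,10 → slot 10
130: h=9, probe 9,10,0,1 → slot 1
295: h=9, probe 9,10,0,1,2 → slot 2
686: h=4 → slot 4
669: h=9, probe 9,10,0,1,2,3 → slot 3
Table: [176, 130, 295, 669, 686, ∅, ∅, ∅, ∅, 394, 449]

4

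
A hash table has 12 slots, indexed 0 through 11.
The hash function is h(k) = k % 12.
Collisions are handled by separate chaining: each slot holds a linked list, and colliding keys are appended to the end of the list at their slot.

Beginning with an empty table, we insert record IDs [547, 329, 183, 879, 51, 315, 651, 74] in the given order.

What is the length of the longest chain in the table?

547 -> bucket 7
329 -> bucket 5
183 -> bucket 3
879 -> bucket 3 (collision)
51 -> bucket 3 (collision)
315 -> bucket 3 (collision)
651 -> bucket 3 (collision)
74 -> bucket 2
Final buckets:
0: _
1: _
2: 74
3: 183 -> 879 -> 51 -> 315 -> 651
4: _
5: 329
6: _
7: 547
8: _
9: _
10: _
11: _

5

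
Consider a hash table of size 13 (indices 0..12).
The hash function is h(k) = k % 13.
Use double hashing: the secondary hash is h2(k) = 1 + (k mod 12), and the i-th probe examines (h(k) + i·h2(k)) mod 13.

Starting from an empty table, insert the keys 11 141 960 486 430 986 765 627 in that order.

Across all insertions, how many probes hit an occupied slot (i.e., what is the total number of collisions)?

11 hashes to 11; slot 11 is free → place at 11.
141 hashes to 11, h2=10; 11 taken → place at 8.
960 hashes to 11, h2=1; 11 taken → place at 12.
486 hashes to 5; slot 5 is free → place at 5.
430 hashes to 1; slot 1 is free → place at 1.
986 hashes to 11, h2=3; 11,1 taken → place at 4.
765 hashes to 11, h2=10; 11,8,5 taken → place at 2.
627 hashes to 3; slot 3 is free → place at 3.
Table: [., 430, 765, 627, 986, 486, ., ., 141, ., ., 11, 960]

7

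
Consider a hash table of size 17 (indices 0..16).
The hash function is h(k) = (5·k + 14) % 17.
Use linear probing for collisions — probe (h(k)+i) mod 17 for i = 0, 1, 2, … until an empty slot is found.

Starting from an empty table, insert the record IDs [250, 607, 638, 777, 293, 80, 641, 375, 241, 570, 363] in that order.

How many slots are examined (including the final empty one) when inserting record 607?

2

250 hashes to 6; slot 6 is free => place at 6.
607 hashes to 6; 6 taken => place at 7.
638 hashes to 8; slot 8 is free => place at 8.
777 hashes to 6; 6,7,8 taken => place at 9.
293 hashes to 0; slot 0 is free => place at 0.
80 hashes to 6; 6,7,8,9 taken => place at 10.
641 hashes to 6; 6,7,8,9,10 taken => place at 11.
375 hashes to 2; slot 2 is free => place at 2.
241 hashes to 12; slot 12 is free => place at 12.
570 hashes to 8; 8,9,10,11,12 taken => place at 13.
363 hashes to 10; 10,11,12,13 taken => place at 14.
Table: [293, —, 375, —, —, —, 250, 607, 638, 777, 80, 641, 241, 570, 363, —, —]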